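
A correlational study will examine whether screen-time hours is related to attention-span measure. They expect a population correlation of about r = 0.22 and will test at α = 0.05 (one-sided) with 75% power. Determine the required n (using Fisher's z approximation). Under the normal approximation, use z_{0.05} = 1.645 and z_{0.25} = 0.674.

Fisher's z: C = ½·ln((1+r)/(1−r)) = ½·ln(1.5641) = 0.2237.
n = ((z_{α} + z_β)/C)² + 3.
(1.645 + 0.674) / 0.2237 = 2.319 / 0.2237 = 10.367.
n = 10.367² + 3 = 107.47 + 3 = 110.5.
Round up.

n = 111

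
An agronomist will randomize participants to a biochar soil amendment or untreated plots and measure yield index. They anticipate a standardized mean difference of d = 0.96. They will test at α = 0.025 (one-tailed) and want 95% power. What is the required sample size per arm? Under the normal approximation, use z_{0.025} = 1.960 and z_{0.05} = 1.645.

n = 29 per group

For two independent groups with equal n: n = 2·((z_{α} + z_β) / d)².
z_{α} + z_β = 1.960 + 1.645 = 3.605.
n = 2 × (3.605 / 0.96)² = 2 × 3.755² = 2 × 14.10 = 28.2.
Round up to the next whole participant.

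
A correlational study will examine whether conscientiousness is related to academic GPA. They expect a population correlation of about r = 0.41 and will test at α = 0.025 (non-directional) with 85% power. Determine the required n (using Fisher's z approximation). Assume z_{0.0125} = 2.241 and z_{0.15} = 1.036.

n = 60

Fisher's z: C = ½·ln((1+r)/(1−r)) = ½·ln(2.3898) = 0.4356.
n = ((z_{α/2} + z_β)/C)² + 3.
(2.241 + 1.036) / 0.4356 = 3.277 / 0.4356 = 7.523.
n = 7.523² + 3 = 56.59 + 3 = 59.6.
Round up.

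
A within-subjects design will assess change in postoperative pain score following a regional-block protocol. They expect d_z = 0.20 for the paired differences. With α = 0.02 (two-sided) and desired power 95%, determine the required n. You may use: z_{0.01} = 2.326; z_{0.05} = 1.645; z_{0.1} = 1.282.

For a paired (one-sample on differences) test: n = ((z_{α/2} + z_β) / d)².
z_{α/2} + z_β = 2.326 + 1.645 = 3.971.
n = (3.971 / 0.20)² = 19.855² = 394.22.
Round up.

n = 395 pairs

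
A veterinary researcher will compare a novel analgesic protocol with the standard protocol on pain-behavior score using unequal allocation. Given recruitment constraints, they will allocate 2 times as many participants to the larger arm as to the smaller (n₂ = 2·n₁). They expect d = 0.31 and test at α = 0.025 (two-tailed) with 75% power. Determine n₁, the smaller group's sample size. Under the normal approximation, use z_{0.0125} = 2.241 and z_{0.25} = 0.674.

With allocation ratio k = n₂/n₁ = 2, Var(x̄₁−x̄₂) = σ²(1/n₁ + 1/(k·n₁)) = σ²·(k+1)/(k·n₁).
So n₁ = (1 + 1/k)·((z_{α/2} + z_β)/d)² = 1.500 × (2.915/0.31)².
n₁ = 1.500 × 88.42 = 132.6.
Round up: n₁ = 133, giving n₂ = 2 × 133 = 266.

n₁ = 133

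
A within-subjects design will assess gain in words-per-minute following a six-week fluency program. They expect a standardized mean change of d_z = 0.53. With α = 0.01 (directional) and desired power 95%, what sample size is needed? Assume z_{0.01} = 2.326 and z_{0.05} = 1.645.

n = 57 pairs

For a paired (one-sample on differences) test: n = ((z_{α} + z_β) / d)².
z_{α} + z_β = 2.326 + 1.645 = 3.971.
n = (3.971 / 0.53)² = 7.492² = 56.14.
Round up.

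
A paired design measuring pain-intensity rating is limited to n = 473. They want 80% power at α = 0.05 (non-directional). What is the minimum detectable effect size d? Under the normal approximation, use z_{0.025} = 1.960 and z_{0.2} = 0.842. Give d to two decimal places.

For a single sample (or paired design) of n = 473: d_min = (z_{α/2} + z_β)/√n.
z-sum = 1.960 + 0.842 = 2.802.
d_min = 2.802 / √473 = 2.802 / 21.749 = 0.129.

d_min ≈ 0.13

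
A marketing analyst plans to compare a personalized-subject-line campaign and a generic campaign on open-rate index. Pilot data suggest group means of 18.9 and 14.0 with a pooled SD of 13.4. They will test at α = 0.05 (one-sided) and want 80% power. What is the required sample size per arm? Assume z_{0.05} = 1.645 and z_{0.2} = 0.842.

n = 93 per group

Cohen's d = |M₁ − M₂| / SD_pooled = |18.9 − 14.0| / 13.4 = 4.9 / 13.4 = 0.366.
For two independent groups with equal n: n = 2·((z_{α} + z_β) / d)².
z_{α} + z_β = 1.645 + 0.842 = 2.487.
n = 2 × (2.487 / 0.366)² = 2 × 6.795² = 2 × 46.17 = 92.3.
Round up to the next whole participant.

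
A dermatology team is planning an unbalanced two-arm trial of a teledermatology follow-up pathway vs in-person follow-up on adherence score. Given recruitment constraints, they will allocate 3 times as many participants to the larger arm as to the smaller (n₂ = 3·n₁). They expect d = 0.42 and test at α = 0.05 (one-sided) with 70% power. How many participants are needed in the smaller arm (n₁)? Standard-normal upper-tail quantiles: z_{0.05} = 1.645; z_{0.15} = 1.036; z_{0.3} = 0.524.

n₁ = 36

With allocation ratio k = n₂/n₁ = 3, Var(x̄₁−x̄₂) = σ²(1/n₁ + 1/(k·n₁)) = σ²·(k+1)/(k·n₁).
So n₁ = (1 + 1/k)·((z_{α} + z_β)/d)² = 1.333 × (2.169/0.42)².
n₁ = 1.333 × 26.67 = 35.6.
Round up: n₁ = 36, giving n₂ = 3 × 36 = 108.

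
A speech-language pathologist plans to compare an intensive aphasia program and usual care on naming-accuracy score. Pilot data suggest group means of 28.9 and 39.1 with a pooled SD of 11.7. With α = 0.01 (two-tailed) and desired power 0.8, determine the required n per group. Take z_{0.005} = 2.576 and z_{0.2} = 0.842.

n = 31 per group

Cohen's d = |M₁ − M₂| / SD_pooled = |28.9 − 39.1| / 11.7 = 10.2 / 11.7 = 0.872.
For two independent groups with equal n: n = 2·((z_{α/2} + z_β) / d)².
z_{α/2} + z_β = 2.576 + 0.842 = 3.418.
n = 2 × (3.418 / 0.872)² = 2 × 3.920² = 2 × 15.36 = 30.7.
Round up to the next whole participant.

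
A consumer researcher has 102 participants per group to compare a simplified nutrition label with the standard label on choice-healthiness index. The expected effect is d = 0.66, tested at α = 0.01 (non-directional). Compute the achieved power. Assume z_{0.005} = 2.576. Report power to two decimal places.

For two equal groups, power = Φ(d·√(n/2) − z_{α/2}).
d·√(n/2) = 0.66 × √(102/2) = 0.66 × 7.141 = 4.713.
z_β = 4.713 − 2.576 = 2.137.
Power = Φ(2.137) = 0.984.

power ≈ 0.98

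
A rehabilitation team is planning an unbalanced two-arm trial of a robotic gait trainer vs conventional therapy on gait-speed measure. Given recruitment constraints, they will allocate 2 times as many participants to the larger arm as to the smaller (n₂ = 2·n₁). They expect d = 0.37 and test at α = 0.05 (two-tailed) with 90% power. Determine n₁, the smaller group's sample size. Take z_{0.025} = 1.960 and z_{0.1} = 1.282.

n₁ = 116

With allocation ratio k = n₂/n₁ = 2, Var(x̄₁−x̄₂) = σ²(1/n₁ + 1/(k·n₁)) = σ²·(k+1)/(k·n₁).
So n₁ = (1 + 1/k)·((z_{α/2} + z_β)/d)² = 1.500 × (3.242/0.37)².
n₁ = 1.500 × 76.78 = 115.2.
Round up: n₁ = 116, giving n₂ = 2 × 116 = 232.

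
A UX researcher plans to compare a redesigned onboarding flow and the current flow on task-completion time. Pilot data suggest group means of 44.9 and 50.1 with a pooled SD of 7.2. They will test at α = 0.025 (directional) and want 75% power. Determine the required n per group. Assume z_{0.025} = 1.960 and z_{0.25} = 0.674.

Cohen's d = |M₁ − M₂| / SD_pooled = |44.9 − 50.1| / 7.2 = 5.2 / 7.2 = 0.722.
For two independent groups with equal n: n = 2·((z_{α} + z_β) / d)².
z_{α} + z_β = 1.960 + 0.674 = 2.634.
n = 2 × (2.634 / 0.722)² = 2 × 3.648² = 2 × 13.31 = 26.6.
Round up to the next whole participant.

n = 27 per group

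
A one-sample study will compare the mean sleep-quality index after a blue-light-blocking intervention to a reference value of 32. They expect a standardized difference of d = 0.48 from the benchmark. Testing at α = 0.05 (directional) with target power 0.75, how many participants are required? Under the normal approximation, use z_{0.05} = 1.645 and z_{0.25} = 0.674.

n = 24

For a one-sample test: n = ((z_{α} + z_β) / d)².
z_{α} + z_β = 1.645 + 0.674 = 2.319.
n = (2.319 / 0.48)² = 4.831² = 23.34.
Round up.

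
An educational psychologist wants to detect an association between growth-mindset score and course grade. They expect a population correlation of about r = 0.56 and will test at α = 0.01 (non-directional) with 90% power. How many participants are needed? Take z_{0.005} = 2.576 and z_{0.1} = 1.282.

n = 41

Fisher's z: C = ½·ln((1+r)/(1−r)) = ½·ln(3.5455) = 0.6328.
n = ((z_{α/2} + z_β)/C)² + 3.
(2.576 + 1.282) / 0.6328 = 3.858 / 0.6328 = 6.097.
n = 6.097² + 3 = 37.17 + 3 = 40.2.
Round up.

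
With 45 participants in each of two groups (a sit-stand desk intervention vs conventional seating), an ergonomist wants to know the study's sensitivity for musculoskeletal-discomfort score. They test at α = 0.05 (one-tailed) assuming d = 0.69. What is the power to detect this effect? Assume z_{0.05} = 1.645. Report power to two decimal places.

For two equal groups, power = Φ(d·√(n/2) − z_{α}).
d·√(n/2) = 0.69 × √(45/2) = 0.69 × 4.743 = 3.273.
z_β = 3.273 − 1.645 = 1.628.
Power = Φ(1.628) = 0.948.

power ≈ 0.95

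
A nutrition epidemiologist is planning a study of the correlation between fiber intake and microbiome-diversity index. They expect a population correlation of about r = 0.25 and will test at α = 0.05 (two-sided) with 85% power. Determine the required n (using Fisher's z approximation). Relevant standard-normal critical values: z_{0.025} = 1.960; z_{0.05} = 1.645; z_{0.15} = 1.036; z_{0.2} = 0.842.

Fisher's z: C = ½·ln((1+r)/(1−r)) = ½·ln(1.6667) = 0.2554.
n = ((z_{α/2} + z_β)/C)² + 3.
(1.960 + 1.036) / 0.2554 = 2.996 / 0.2554 = 11.731.
n = 11.731² + 3 = 137.61 + 3 = 140.6.
Round up.

n = 141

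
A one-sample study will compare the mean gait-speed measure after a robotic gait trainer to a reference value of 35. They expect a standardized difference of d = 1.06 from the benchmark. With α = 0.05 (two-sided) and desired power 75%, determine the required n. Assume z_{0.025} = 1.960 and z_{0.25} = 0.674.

n = 7

For a one-sample test: n = ((z_{α/2} + z_β) / d)².
z_{α/2} + z_β = 1.960 + 0.674 = 2.634.
n = (2.634 / 1.06)² = 2.485² = 6.17.
Round up.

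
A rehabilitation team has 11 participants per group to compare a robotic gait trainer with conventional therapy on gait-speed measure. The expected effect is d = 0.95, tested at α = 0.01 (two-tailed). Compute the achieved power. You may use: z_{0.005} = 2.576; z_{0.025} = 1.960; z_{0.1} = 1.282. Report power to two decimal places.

power ≈ 0.36

For two equal groups, power = Φ(d·√(n/2) − z_{α/2}).
d·√(n/2) = 0.95 × √(11/2) = 0.95 × 2.345 = 2.228.
z_β = 2.228 − 2.576 = -0.348.
Power = Φ(-0.348) = 0.364.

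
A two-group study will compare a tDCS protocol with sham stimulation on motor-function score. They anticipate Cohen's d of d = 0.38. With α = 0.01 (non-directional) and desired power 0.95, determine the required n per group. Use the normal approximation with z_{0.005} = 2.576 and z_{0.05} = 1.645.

For two independent groups with equal n: n = 2·((z_{α/2} + z_β) / d)².
z_{α/2} + z_β = 2.576 + 1.645 = 4.221.
n = 2 × (4.221 / 0.38)² = 2 × 11.108² = 2 × 123.39 = 246.8.
Round up to the next whole participant.

n = 247 per group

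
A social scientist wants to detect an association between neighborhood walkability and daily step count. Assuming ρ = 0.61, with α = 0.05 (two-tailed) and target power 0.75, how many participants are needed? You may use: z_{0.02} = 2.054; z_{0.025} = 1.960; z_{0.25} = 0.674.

n = 17

Fisher's z: C = ½·ln((1+r)/(1−r)) = ½·ln(4.1282) = 0.7089.
n = ((z_{α/2} + z_β)/C)² + 3.
(1.960 + 0.674) / 0.7089 = 2.634 / 0.7089 = 3.716.
n = 3.716² + 3 = 13.81 + 3 = 16.8.
Round up.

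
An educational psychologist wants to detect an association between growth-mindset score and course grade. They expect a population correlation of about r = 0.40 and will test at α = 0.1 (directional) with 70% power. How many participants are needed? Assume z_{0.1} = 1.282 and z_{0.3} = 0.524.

n = 22

Fisher's z: C = ½·ln((1+r)/(1−r)) = ½·ln(2.3333) = 0.4236.
n = ((z_{α} + z_β)/C)² + 3.
(1.282 + 0.524) / 0.4236 = 1.806 / 0.4236 = 4.263.
n = 4.263² + 3 = 18.18 + 3 = 21.2.
Round up.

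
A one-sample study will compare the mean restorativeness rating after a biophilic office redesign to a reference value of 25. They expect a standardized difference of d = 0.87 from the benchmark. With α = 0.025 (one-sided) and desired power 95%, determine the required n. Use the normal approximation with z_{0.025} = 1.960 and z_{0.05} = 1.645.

For a one-sample test: n = ((z_{α} + z_β) / d)².
z_{α} + z_β = 1.960 + 1.645 = 3.605.
n = (3.605 / 0.87)² = 4.144² = 17.17.
Round up.

n = 18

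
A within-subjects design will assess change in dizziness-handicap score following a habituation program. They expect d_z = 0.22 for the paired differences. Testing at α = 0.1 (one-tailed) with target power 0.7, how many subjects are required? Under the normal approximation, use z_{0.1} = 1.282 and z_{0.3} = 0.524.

For a paired (one-sample on differences) test: n = ((z_{α} + z_β) / d)².
z_{α} + z_β = 1.282 + 0.524 = 1.806.
n = (1.806 / 0.22)² = 8.209² = 67.39.
Round up.

n = 68 pairs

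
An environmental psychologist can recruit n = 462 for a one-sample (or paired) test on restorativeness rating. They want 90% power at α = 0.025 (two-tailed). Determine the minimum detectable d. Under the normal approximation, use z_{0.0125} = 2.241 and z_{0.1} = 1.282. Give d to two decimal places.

For a single sample (or paired design) of n = 462: d_min = (z_{α/2} + z_β)/√n.
z-sum = 2.241 + 1.282 = 3.523.
d_min = 3.523 / √462 = 3.523 / 21.494 = 0.164.

d_min ≈ 0.16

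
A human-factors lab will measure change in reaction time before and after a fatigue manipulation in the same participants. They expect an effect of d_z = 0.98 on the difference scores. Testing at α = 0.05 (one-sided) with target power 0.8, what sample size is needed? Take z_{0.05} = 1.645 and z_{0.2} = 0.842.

n = 7 pairs

For a paired (one-sample on differences) test: n = ((z_{α} + z_β) / d)².
z_{α} + z_β = 1.645 + 0.842 = 2.487.
n = (2.487 / 0.98)² = 2.538² = 6.44.
Round up.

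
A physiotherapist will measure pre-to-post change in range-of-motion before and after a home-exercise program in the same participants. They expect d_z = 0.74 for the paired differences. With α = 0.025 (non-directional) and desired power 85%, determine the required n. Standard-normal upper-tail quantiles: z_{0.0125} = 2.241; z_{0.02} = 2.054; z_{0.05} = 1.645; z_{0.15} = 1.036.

For a paired (one-sample on differences) test: n = ((z_{α/2} + z_β) / d)².
z_{α/2} + z_β = 2.241 + 1.036 = 3.277.
n = (3.277 / 0.74)² = 4.428² = 19.61.
Round up.

n = 20 pairs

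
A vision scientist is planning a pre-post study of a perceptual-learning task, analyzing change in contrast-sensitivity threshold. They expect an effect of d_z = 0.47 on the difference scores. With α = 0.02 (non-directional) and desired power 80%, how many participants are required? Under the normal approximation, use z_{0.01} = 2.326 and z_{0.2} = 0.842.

n = 46 pairs

For a paired (one-sample on differences) test: n = ((z_{α/2} + z_β) / d)².
z_{α/2} + z_β = 2.326 + 0.842 = 3.168.
n = (3.168 / 0.47)² = 6.740² = 45.43.
Round up.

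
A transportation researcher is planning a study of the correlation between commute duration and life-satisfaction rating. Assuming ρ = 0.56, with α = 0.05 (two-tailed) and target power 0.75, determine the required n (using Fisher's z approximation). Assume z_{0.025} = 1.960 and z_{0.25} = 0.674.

n = 21

Fisher's z: C = ½·ln((1+r)/(1−r)) = ½·ln(3.5455) = 0.6328.
n = ((z_{α/2} + z_β)/C)² + 3.
(1.960 + 0.674) / 0.6328 = 2.634 / 0.6328 = 4.162.
n = 4.162² + 3 = 17.33 + 3 = 20.3.
Round up.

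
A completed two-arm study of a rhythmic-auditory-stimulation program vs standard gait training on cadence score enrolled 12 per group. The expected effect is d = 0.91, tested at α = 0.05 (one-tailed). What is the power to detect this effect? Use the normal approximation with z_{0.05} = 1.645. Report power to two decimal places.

For two equal groups, power = Φ(d·√(n/2) − z_{α}).
d·√(n/2) = 0.91 × √(12/2) = 0.91 × 2.449 = 2.229.
z_β = 2.229 − 1.645 = 0.584.
Power = Φ(0.584) = 0.720.

power ≈ 0.72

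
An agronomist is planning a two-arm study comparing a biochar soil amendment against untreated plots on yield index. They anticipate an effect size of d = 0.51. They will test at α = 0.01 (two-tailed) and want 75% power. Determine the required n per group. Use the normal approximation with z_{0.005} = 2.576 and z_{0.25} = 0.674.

For two independent groups with equal n: n = 2·((z_{α/2} + z_β) / d)².
z_{α/2} + z_β = 2.576 + 0.674 = 3.250.
n = 2 × (3.250 / 0.51)² = 2 × 6.373² = 2 × 40.61 = 81.2.
Round up to the next whole participant.

n = 82 per group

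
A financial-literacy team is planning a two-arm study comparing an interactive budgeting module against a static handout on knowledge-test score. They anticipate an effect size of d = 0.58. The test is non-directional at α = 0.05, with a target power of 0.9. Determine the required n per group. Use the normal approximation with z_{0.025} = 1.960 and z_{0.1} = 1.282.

n = 63 per group

For two independent groups with equal n: n = 2·((z_{α/2} + z_β) / d)².
z_{α/2} + z_β = 1.960 + 1.282 = 3.242.
n = 2 × (3.242 / 0.58)² = 2 × 5.590² = 2 × 31.24 = 62.5.
Round up to the next whole participant.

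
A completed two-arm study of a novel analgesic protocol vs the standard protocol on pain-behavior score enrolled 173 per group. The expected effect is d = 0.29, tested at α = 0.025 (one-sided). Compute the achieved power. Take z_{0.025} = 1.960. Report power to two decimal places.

For two equal groups, power = Φ(d·√(n/2) − z_{α}).
d·√(n/2) = 0.29 × √(173/2) = 0.29 × 9.301 = 2.697.
z_β = 2.697 − 1.960 = 0.737.
Power = Φ(0.737) = 0.769.

power ≈ 0.77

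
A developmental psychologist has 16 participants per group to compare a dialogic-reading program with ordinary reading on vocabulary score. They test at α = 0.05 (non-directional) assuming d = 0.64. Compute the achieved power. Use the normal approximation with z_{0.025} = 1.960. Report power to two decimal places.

For two equal groups, power = Φ(d·√(n/2) − z_{α/2}).
d·√(n/2) = 0.64 × √(16/2) = 0.64 × 2.828 = 1.810.
z_β = 1.810 − 1.960 = -0.150.
Power = Φ(-0.150) = 0.440.

power ≈ 0.44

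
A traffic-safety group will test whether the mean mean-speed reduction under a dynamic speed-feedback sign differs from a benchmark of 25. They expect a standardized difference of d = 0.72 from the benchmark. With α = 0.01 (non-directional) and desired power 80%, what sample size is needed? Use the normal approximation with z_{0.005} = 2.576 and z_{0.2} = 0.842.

n = 23

For a one-sample test: n = ((z_{α/2} + z_β) / d)².
z_{α/2} + z_β = 2.576 + 0.842 = 3.418.
n = (3.418 / 0.72)² = 4.747² = 22.54.
Round up.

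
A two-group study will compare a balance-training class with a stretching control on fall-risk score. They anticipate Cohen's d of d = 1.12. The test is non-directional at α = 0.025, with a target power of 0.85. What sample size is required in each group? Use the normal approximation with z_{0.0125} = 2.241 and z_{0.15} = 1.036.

n = 18 per group

For two independent groups with equal n: n = 2·((z_{α/2} + z_β) / d)².
z_{α/2} + z_β = 2.241 + 1.036 = 3.277.
n = 2 × (3.277 / 1.12)² = 2 × 2.926² = 2 × 8.56 = 17.1.
Round up to the next whole participant.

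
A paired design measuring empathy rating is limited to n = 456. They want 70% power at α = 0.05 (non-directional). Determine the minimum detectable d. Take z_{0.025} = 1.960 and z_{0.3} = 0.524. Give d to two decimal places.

For a single sample (or paired design) of n = 456: d_min = (z_{α/2} + z_β)/√n.
z-sum = 1.960 + 0.524 = 2.484.
d_min = 2.484 / √456 = 2.484 / 21.354 = 0.116.

d_min ≈ 0.12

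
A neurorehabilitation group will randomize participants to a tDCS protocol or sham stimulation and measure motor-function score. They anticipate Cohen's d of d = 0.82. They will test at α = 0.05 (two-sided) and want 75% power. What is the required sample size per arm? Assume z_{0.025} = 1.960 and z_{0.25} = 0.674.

For two independent groups with equal n: n = 2·((z_{α/2} + z_β) / d)².
z_{α/2} + z_β = 1.960 + 0.674 = 2.634.
n = 2 × (2.634 / 0.82)² = 2 × 3.212² = 2 × 10.32 = 20.6.
Round up to the next whole participant.

n = 21 per group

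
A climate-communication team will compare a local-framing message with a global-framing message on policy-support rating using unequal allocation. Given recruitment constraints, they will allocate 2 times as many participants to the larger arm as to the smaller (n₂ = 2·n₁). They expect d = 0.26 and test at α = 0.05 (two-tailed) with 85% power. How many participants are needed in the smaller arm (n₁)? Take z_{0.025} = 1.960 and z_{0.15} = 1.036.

With allocation ratio k = n₂/n₁ = 2, Var(x̄₁−x̄₂) = σ²(1/n₁ + 1/(k·n₁)) = σ²·(k+1)/(k·n₁).
So n₁ = (1 + 1/k)·((z_{α/2} + z_β)/d)² = 1.500 × (2.996/0.26)².
n₁ = 1.500 × 132.78 = 199.2.
Round up: n₁ = 200, giving n₂ = 2 × 200 = 400.

n₁ = 200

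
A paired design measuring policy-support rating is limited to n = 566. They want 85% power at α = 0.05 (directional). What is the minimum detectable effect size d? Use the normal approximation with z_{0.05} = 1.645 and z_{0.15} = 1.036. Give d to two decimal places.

For a single sample (or paired design) of n = 566: d_min = (z_{α} + z_β)/√n.
z-sum = 1.645 + 1.036 = 2.681.
d_min = 2.681 / √566 = 2.681 / 23.791 = 0.113.

d_min ≈ 0.11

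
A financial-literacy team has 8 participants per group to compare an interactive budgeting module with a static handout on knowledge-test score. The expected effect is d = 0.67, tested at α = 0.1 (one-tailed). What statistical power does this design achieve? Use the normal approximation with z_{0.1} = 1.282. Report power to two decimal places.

For two equal groups, power = Φ(d·√(n/2) − z_{α}).
d·√(n/2) = 0.67 × √(8/2) = 0.67 × 2.000 = 1.340.
z_β = 1.340 − 1.282 = 0.058.
Power = Φ(0.058) = 0.523.

power ≈ 0.52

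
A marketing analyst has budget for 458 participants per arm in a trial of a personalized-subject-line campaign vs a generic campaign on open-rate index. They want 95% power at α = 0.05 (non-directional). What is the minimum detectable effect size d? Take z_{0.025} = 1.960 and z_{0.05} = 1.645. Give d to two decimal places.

d_min ≈ 0.24

For two independent groups of n = 458 each: d_min = (z_{α/2} + z_β)·√(2/n).
z-sum = 1.960 + 1.645 = 3.605.
d_min = 3.605 × √(2/458) = 3.605 × 0.0661 = 0.238.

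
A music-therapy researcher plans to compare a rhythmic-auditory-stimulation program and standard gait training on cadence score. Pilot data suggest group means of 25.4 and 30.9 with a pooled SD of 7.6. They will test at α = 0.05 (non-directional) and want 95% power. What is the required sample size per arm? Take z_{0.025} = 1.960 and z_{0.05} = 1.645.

Cohen's d = |M₁ − M₂| / SD_pooled = |25.4 − 30.9| / 7.6 = 5.5 / 7.6 = 0.724.
For two independent groups with equal n: n = 2·((z_{α/2} + z_β) / d)².
z_{α/2} + z_β = 1.960 + 1.645 = 3.605.
n = 2 × (3.605 / 0.724)² = 2 × 4.979² = 2 × 24.79 = 49.6.
Round up to the next whole participant.

n = 50 per group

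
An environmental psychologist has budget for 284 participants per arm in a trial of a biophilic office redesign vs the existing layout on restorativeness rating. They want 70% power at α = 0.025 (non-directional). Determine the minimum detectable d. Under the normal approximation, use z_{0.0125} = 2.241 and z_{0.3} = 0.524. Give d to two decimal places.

d_min ≈ 0.23

For two independent groups of n = 284 each: d_min = (z_{α/2} + z_β)·√(2/n).
z-sum = 2.241 + 0.524 = 2.765.
d_min = 2.765 × √(2/284) = 2.765 × 0.0839 = 0.232.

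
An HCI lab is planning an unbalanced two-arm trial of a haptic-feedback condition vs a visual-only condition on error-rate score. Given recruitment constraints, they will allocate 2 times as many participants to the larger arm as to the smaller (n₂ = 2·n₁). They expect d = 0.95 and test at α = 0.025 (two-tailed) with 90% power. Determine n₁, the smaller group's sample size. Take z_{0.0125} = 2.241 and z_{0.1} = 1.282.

n₁ = 21

With allocation ratio k = n₂/n₁ = 2, Var(x̄₁−x̄₂) = σ²(1/n₁ + 1/(k·n₁)) = σ²·(k+1)/(k·n₁).
So n₁ = (1 + 1/k)·((z_{α/2} + z_β)/d)² = 1.500 × (3.523/0.95)².
n₁ = 1.500 × 13.75 = 20.6.
Round up: n₁ = 21, giving n₂ = 2 × 21 = 42.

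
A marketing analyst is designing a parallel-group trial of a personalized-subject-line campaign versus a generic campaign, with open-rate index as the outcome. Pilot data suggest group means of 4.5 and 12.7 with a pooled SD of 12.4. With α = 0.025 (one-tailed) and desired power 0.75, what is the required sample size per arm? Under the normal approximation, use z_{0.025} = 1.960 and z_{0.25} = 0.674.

n = 32 per group

Cohen's d = |M₁ − M₂| / SD_pooled = |4.5 − 12.7| / 12.4 = 8.2 / 12.4 = 0.661.
For two independent groups with equal n: n = 2·((z_{α} + z_β) / d)².
z_{α} + z_β = 1.960 + 0.674 = 2.634.
n = 2 × (2.634 / 0.661)² = 2 × 3.985² = 2 × 15.88 = 31.8.
Round up to the next whole participant.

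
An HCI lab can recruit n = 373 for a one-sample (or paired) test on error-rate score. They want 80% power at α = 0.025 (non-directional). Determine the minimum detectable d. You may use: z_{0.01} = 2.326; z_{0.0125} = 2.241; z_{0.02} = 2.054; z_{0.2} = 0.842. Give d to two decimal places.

For a single sample (or paired design) of n = 373: d_min = (z_{α/2} + z_β)/√n.
z-sum = 2.241 + 0.842 = 3.083.
d_min = 3.083 / √373 = 3.083 / 19.313 = 0.160.

d_min ≈ 0.16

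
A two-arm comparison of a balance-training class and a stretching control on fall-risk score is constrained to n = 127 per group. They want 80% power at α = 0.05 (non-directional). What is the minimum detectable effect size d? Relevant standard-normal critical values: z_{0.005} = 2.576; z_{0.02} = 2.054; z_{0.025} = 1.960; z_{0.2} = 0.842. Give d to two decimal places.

d_min ≈ 0.35

For two independent groups of n = 127 each: d_min = (z_{α/2} + z_β)·√(2/n).
z-sum = 1.960 + 0.842 = 2.802.
d_min = 2.802 × √(2/127) = 2.802 × 0.1255 = 0.352.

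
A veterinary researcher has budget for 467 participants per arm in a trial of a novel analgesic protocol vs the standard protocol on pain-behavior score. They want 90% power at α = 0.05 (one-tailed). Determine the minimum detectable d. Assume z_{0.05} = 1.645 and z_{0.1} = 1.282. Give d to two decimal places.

For two independent groups of n = 467 each: d_min = (z_{α} + z_β)·√(2/n).
z-sum = 1.645 + 1.282 = 2.927.
d_min = 2.927 × √(2/467) = 2.927 × 0.0654 = 0.192.

d_min ≈ 0.19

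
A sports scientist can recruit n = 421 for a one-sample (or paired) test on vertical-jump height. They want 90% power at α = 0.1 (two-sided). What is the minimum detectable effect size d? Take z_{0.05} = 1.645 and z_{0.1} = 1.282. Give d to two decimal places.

d_min ≈ 0.14

For a single sample (or paired design) of n = 421: d_min = (z_{α/2} + z_β)/√n.
z-sum = 1.645 + 1.282 = 2.927.
d_min = 2.927 / √421 = 2.927 / 20.518 = 0.143.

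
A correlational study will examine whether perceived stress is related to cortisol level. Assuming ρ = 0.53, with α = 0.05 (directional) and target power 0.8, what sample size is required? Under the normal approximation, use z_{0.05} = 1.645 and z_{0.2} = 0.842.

n = 21

Fisher's z: C = ½·ln((1+r)/(1−r)) = ½·ln(3.2553) = 0.5901.
n = ((z_{α} + z_β)/C)² + 3.
(1.645 + 0.842) / 0.5901 = 2.487 / 0.5901 = 4.215.
n = 4.215² + 3 = 17.76 + 3 = 20.8.
Round up.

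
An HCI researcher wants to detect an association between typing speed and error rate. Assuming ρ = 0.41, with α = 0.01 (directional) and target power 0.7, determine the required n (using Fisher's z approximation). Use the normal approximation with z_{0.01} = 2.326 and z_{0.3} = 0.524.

n = 46

Fisher's z: C = ½·ln((1+r)/(1−r)) = ½·ln(2.3898) = 0.4356.
n = ((z_{α} + z_β)/C)² + 3.
(2.326 + 0.524) / 0.4356 = 2.850 / 0.4356 = 6.543.
n = 6.543² + 3 = 42.81 + 3 = 45.8.
Round up.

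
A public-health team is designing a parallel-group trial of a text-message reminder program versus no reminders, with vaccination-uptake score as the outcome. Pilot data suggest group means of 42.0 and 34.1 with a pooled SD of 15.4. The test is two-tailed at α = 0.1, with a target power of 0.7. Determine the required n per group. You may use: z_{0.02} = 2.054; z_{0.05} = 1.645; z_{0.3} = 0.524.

Cohen's d = |M₁ − M₂| / SD_pooled = |42.0 − 34.1| / 15.4 = 7.9 / 15.4 = 0.513.
For two independent groups with equal n: n = 2·((z_{α/2} + z_β) / d)².
z_{α/2} + z_β = 1.645 + 0.524 = 2.169.
n = 2 × (2.169 / 0.513)² = 2 × 4.228² = 2 × 17.88 = 35.8.
Round up to the next whole participant.

n = 36 per group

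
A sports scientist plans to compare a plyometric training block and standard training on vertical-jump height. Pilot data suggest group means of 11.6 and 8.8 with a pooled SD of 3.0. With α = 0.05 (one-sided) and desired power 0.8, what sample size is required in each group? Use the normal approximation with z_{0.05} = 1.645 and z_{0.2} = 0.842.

n = 15 per group

Cohen's d = |M₁ − M₂| / SD_pooled = |11.6 − 8.8| / 3.0 = 2.8 / 3.0 = 0.933.
For two independent groups with equal n: n = 2·((z_{α} + z_β) / d)².
z_{α} + z_β = 1.645 + 0.842 = 2.487.
n = 2 × (2.487 / 0.933)² = 2 × 2.666² = 2 × 7.11 = 14.2.
Round up to the next whole participant.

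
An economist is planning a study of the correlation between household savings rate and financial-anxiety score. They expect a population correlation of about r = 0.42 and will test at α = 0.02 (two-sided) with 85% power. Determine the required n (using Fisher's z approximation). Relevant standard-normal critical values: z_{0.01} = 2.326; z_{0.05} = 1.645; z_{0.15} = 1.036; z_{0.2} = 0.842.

Fisher's z: C = ½·ln((1+r)/(1−r)) = ½·ln(2.4483) = 0.4477.
n = ((z_{α/2} + z_β)/C)² + 3.
(2.326 + 1.036) / 0.4477 = 3.362 / 0.4477 = 7.509.
n = 7.509² + 3 = 56.39 + 3 = 59.4.
Round up.

n = 60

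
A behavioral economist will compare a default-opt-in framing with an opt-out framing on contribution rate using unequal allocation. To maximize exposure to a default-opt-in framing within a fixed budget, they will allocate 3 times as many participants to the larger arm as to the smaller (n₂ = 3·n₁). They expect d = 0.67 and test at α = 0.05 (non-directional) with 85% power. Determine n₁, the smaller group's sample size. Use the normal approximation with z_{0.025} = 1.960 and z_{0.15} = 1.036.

With allocation ratio k = n₂/n₁ = 3, Var(x̄₁−x̄₂) = σ²(1/n₁ + 1/(k·n₁)) = σ²·(k+1)/(k·n₁).
So n₁ = (1 + 1/k)·((z_{α/2} + z_β)/d)² = 1.333 × (2.996/0.67)².
n₁ = 1.333 × 20.00 = 26.7.
Round up: n₁ = 27, giving n₂ = 3 × 27 = 81.

n₁ = 27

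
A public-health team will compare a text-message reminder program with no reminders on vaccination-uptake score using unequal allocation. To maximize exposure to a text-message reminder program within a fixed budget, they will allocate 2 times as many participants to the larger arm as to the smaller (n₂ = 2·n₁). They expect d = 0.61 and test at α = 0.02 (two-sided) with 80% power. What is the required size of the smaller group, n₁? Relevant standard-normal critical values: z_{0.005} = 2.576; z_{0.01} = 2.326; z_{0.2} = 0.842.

With allocation ratio k = n₂/n₁ = 2, Var(x̄₁−x̄₂) = σ²(1/n₁ + 1/(k·n₁)) = σ²·(k+1)/(k·n₁).
So n₁ = (1 + 1/k)·((z_{α/2} + z_β)/d)² = 1.500 × (3.168/0.61)².
n₁ = 1.500 × 26.97 = 40.5.
Round up: n₁ = 41, giving n₂ = 2 × 41 = 82.

n₁ = 41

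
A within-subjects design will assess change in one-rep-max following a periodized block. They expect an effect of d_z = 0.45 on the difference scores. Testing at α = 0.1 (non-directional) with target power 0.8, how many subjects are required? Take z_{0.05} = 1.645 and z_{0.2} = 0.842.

n = 31 pairs

For a paired (one-sample on differences) test: n = ((z_{α/2} + z_β) / d)².
z_{α/2} + z_β = 1.645 + 0.842 = 2.487.
n = (2.487 / 0.45)² = 5.527² = 30.54.
Round up.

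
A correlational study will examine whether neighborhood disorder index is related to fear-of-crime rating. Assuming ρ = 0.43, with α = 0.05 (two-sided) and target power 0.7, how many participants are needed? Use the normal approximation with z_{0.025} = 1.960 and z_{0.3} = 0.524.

n = 33

Fisher's z: C = ½·ln((1+r)/(1−r)) = ½·ln(2.5088) = 0.4599.
n = ((z_{α/2} + z_β)/C)² + 3.
(1.960 + 0.524) / 0.4599 = 2.484 / 0.4599 = 5.401.
n = 5.401² + 3 = 29.17 + 3 = 32.2.
Round up.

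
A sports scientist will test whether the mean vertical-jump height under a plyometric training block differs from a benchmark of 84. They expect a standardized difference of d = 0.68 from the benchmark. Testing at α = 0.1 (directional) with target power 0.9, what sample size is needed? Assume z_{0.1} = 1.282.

For a one-sample test: n = ((z_{α} + z_β) / d)².
z_{α} + z_β = 1.282 + 1.282 = 2.564.
n = (2.564 / 0.68)² = 3.771² = 14.22.
Round up.

n = 15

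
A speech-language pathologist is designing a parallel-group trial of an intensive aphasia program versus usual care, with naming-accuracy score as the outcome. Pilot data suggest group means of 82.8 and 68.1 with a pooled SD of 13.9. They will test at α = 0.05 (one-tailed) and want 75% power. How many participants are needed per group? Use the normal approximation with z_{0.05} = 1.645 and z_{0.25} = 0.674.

n = 10 per group

Cohen's d = |M₁ − M₂| / SD_pooled = |82.8 − 68.1| / 13.9 = 14.7 / 13.9 = 1.058.
For two independent groups with equal n: n = 2·((z_{α} + z_β) / d)².
z_{α} + z_β = 1.645 + 0.674 = 2.319.
n = 2 × (2.319 / 1.058)² = 2 × 2.192² = 2 × 4.80 = 9.6.
Round up to the next whole participant.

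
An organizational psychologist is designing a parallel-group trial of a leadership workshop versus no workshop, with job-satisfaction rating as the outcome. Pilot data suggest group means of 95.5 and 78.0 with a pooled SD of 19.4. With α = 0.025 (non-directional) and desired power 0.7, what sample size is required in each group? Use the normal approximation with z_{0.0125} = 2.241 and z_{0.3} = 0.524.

n = 19 per group

Cohen's d = |M₁ − M₂| / SD_pooled = |95.5 − 78.0| / 19.4 = 17.5 / 19.4 = 0.902.
For two independent groups with equal n: n = 2·((z_{α/2} + z_β) / d)².
z_{α/2} + z_β = 2.241 + 0.524 = 2.765.
n = 2 × (2.765 / 0.902)² = 2 × 3.065² = 2 × 9.40 = 18.8.
Round up to the next whole participant.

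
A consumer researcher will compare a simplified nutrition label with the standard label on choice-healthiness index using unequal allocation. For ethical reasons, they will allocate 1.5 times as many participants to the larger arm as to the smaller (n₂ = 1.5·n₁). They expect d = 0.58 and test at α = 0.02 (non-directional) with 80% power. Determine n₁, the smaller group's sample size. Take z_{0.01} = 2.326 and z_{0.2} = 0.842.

n₁ = 50

With allocation ratio k = n₂/n₁ = 1.5, Var(x̄₁−x̄₂) = σ²(1/n₁ + 1/(k·n₁)) = σ²·(k+1)/(k·n₁).
So n₁ = (1 + 1/k)·((z_{α/2} + z_β)/d)² = 1.667 × (3.168/0.58)².
n₁ = 1.667 × 29.83 = 49.7.
Round up: n₁ = 50, giving n₂ = 1.5 × 50 = 75.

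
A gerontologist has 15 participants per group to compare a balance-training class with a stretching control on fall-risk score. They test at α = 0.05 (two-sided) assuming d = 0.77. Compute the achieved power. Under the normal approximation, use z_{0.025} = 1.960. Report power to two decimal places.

For two equal groups, power = Φ(d·√(n/2) − z_{α/2}).
d·√(n/2) = 0.77 × √(15/2) = 0.77 × 2.739 = 2.109.
z_β = 2.109 − 1.960 = 0.149.
Power = Φ(0.149) = 0.559.

power ≈ 0.56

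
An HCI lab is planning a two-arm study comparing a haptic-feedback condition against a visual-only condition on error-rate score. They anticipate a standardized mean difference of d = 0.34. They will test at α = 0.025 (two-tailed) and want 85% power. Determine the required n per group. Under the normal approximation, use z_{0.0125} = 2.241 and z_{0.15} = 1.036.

n = 186 per group

For two independent groups with equal n: n = 2·((z_{α/2} + z_β) / d)².
z_{α/2} + z_β = 2.241 + 1.036 = 3.277.
n = 2 × (3.277 / 0.34)² = 2 × 9.638² = 2 × 92.90 = 185.8.
Round up to the next whole participant.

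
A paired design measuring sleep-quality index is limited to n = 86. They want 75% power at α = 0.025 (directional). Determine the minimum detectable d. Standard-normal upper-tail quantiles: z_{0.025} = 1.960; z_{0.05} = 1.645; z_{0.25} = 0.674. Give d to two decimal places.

d_min ≈ 0.28

For a single sample (or paired design) of n = 86: d_min = (z_{α} + z_β)/√n.
z-sum = 1.960 + 0.674 = 2.634.
d_min = 2.634 / √86 = 2.634 / 9.274 = 0.284.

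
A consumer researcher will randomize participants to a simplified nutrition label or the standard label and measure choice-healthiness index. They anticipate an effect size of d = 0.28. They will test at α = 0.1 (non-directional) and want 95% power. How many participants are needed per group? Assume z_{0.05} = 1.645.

n = 277 per group

For two independent groups with equal n: n = 2·((z_{α/2} + z_β) / d)².
z_{α/2} + z_β = 1.645 + 1.645 = 3.290.
n = 2 × (3.290 / 0.28)² = 2 × 11.750² = 2 × 138.06 = 276.1.
Round up to the next whole participant.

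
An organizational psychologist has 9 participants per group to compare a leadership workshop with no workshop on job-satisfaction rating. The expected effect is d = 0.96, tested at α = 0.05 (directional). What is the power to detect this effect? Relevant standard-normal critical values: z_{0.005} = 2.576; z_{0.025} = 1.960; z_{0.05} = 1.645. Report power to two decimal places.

power ≈ 0.65

For two equal groups, power = Φ(d·√(n/2) − z_{α}).
d·√(n/2) = 0.96 × √(9/2) = 0.96 × 2.121 = 2.036.
z_β = 2.036 − 1.645 = 0.391.
Power = Φ(0.391) = 0.652.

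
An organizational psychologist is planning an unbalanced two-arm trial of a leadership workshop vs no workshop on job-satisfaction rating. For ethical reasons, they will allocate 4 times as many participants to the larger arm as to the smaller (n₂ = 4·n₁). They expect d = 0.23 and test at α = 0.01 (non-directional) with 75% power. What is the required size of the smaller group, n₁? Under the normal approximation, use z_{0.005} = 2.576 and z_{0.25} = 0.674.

With allocation ratio k = n₂/n₁ = 4, Var(x̄₁−x̄₂) = σ²(1/n₁ + 1/(k·n₁)) = σ²·(k+1)/(k·n₁).
So n₁ = (1 + 1/k)·((z_{α/2} + z_β)/d)² = 1.250 × (3.250/0.23)².
n₁ = 1.250 × 199.67 = 249.6.
Round up: n₁ = 250, giving n₂ = 4 × 250 = 1000.

n₁ = 250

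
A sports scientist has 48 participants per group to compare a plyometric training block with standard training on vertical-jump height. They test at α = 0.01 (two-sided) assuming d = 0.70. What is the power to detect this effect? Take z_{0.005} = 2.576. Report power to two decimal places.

power ≈ 0.80

For two equal groups, power = Φ(d·√(n/2) − z_{α/2}).
d·√(n/2) = 0.70 × √(48/2) = 0.70 × 4.899 = 3.429.
z_β = 3.429 − 2.576 = 0.853.
Power = Φ(0.853) = 0.803.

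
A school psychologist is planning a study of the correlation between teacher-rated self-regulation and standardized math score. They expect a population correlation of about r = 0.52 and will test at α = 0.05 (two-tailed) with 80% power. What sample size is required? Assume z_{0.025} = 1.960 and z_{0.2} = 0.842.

n = 27

Fisher's z: C = ½·ln((1+r)/(1−r)) = ½·ln(3.1667) = 0.5763.
n = ((z_{α/2} + z_β)/C)² + 3.
(1.960 + 0.842) / 0.5763 = 2.802 / 0.5763 = 4.862.
n = 4.862² + 3 = 23.64 + 3 = 26.6.
Round up.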